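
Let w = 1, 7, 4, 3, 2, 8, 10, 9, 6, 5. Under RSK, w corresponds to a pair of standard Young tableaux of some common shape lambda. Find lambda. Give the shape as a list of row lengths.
[4, 2, 2, 2]

Row-insert each entry into an empty tableau.

After inserting 1: P = [[1]].
After inserting 7: P = [[1, 7]].
After inserting 4: P = [[1, 4], [7]].
After inserting 3: P = [[1, 3], [4], [7]].
After inserting 2: P = [[1, 2], [3], [4], [7]].
After inserting 8: P = [[1, 2, 8], [3], [4], [7]].
After inserting 10: P = [[1, 2, 8, 10], [3], [4], [7]].
After inserting 9: P = [[1, 2, 8, 9], [3, 10], [4], [7]].
After inserting 6: P = [[1, 2, 6, 9], [3, 8], [4, 10], [7]].
After inserting 5: P = [[1, 2, 5, 9], [3, 6], [4, 8], [7, 10]].

The final insertion tableau P = [[1, 2, 5, 9], [3, 6], [4, 8], [7, 10]] has shape [4, 2, 2, 2].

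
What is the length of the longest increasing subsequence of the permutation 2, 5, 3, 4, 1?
3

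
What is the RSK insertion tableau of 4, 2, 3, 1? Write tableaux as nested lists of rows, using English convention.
Insert 4: appended to row 1. P = [[4]].
Insert 2: 2 bumps 4 from row 1; 4 starts row 2. P = [[2], [4]].
Insert 3: appended to row 1. P = [[2, 3], [4]].
Insert 1: 1 bumps 2 from row 1; 2 bumps 4 from row 2; 4 starts row 3. P = [[1, 3], [2], [4]].

So P = [[1, 3], [2], [4]].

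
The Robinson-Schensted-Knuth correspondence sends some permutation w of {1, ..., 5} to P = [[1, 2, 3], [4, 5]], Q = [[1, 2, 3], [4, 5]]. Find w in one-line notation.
1 4 5 2 3

Reverse RSK: for i = n, n-1, ..., 1, locate i in Q, remove the corresponding corner cell from P, and reverse-bump its entry up through P; the value ejected from row 1 is w(i).

So w = 1 4 5 2 3.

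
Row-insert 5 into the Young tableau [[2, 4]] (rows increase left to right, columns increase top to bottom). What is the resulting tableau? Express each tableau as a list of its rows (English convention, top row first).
[[2, 4, 5]]

5 is larger than every entry of row 1, so it is appended to row 1. The new tableau is [[2, 4, 5]].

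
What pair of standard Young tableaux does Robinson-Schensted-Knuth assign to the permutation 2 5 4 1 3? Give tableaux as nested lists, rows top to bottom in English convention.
Insert each entry of the permutation into P by Schensted row insertion, recording in Q the position of each new cell.

Insert 2: appended to row 1. P = [[2]], Q = [[1]].
Insert 5: appended to row 1. P = [[2, 5]], Q = [[1, 2]].
Insert 4: 4 bumps 5 from row 1; 5 starts row 2. P = [[2, 4], [5]], Q = [[1, 2], [3]].
Insert 1: 1 bumps 2 from row 1; 2 bumps 5 from row 2; 5 starts row 3. P = [[1, 4], [2], [5]], Q = [[1, 2], [3], [4]].
Insert 3: 3 bumps 4 from row 1; 4 appends to row 2. P = [[1, 3], [2, 4], [5]], Q = [[1, 2], [3, 5], [4]].

So P = [[1, 3], [2, 4], [5]], Q = [[1, 2], [3, 5], [4]].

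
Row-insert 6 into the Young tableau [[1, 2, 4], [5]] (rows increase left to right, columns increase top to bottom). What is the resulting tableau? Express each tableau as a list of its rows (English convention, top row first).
[[1, 2, 4, 6], [5]]

6 is larger than every entry of row 1, so it is appended to row 1. The new tableau is [[1, 2, 4, 6], [5]].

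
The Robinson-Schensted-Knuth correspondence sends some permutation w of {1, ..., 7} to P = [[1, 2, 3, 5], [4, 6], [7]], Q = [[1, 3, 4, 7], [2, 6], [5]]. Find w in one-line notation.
7 1 4 6 2 3 5

Reverse RSK: for i = n, n-1, ..., 1, locate i in Q, remove the corresponding corner cell from P, and reverse-bump its entry up through P; the value ejected from row 1 is w(i).

So w = 7 1 4 6 2 3 5.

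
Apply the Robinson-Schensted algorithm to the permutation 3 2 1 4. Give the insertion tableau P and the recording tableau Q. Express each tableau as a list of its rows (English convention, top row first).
Insert each entry of the permutation into P by Schensted row insertion, recording in Q the position of each new cell.

Insert 3: appended to row 1. P = [[3]].
Insert 2: 2 bumps 3 from row 1; 3 starts row 2. P = [[2], [3]].
Insert 1: 1 bumps 2 from row 1; 2 bumps 3 from row 2; 3 starts row 3. P = [[1], [2], [3]].
Insert 4: appended to row 1. P = [[1, 4], [2], [3]].

So P = [[1, 4], [2], [3]], Q = [[1, 4], [2], [3]].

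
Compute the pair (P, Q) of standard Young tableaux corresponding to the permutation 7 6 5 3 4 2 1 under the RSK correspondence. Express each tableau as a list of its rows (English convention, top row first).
Insert each entry of the permutation into P by Schensted row insertion, recording in Q the position of each new cell.

Insert 7: appended to row 1. P = [[7]].
Insert 6: 6 bumps 7 from row 1; 7 starts row 2. P = [[6], [7]].
Insert 5: 5 bumps 6 from row 1; 6 bumps 7 from row 2; 7 starts row 3. P = [[5], [6], [7]].
Insert 3: 3 bumps 5 from row 1; 5 bumps 6 from row 2; 6 bumps 7 from row 3; 7 starts row 4. P = [[3], [5], [6], [7]].
Insert 4: appended to row 1. P = [[3, 4], [5], [6], [7]].
Insert 2: 2 bumps 3 from row 1; 3 bumps 5 from row 2; 5 bumps 6 from row 3; 6 bumps 7 from row 4; 7 starts row 5. P = [[2, 4], [3], [5], [6], [7]].
Insert 1: 1 bumps 2 from row 1; 2 bumps 3 from row 2; 3 bumps 5 from row 3; 5 bumps 6 from row 4; 6 bumps 7 from row 5; 7 starts row 6. P = [[1, 4], [2], [3], [5], [6], [7]].

So P = [[1, 4], [2], [3], [5], [6], [7]], Q = [[1, 5], [2], [3], [4], [6], [7]].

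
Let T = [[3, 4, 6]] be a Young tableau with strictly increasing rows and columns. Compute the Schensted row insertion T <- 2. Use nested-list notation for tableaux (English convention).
In row 1, 2 replaces 3 (the leftmost entry greater than 2); 3 is bumped to row 2. 3 starts a new row 2. The new tableau is [[2, 4, 6], [3]].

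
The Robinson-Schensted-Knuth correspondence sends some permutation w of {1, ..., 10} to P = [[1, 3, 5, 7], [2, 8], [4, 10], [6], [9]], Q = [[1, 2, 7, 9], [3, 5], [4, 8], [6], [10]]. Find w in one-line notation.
9 10 6 2 4 3 8 5 7 1

Reverse the RSK construction: for i from n down to 1, find the cell of Q containing i, remove the entry at that cell from P, and reverse-bump it up through P; the value ejected from row 1 is w(i).

Step i=10: Q has 10 at row 5, column 1; remove 9 from row 5 of P and reverse-bump: 9 enters row 4 and ejects 6; 6 enters row 3 and ejects 4; 4 enters row 2 and ejects 2; 2 enters row 1 and ejects 1. So w(10) = 1. P is now [[2, 3, 5, 7], [4, 8], [6, 10], [9]].
Step i=9: Q has 9 at row 1, column 4; remove that cell from P, ejecting 7. So w(9) = 7. P is now [[2, 3, 5], [4, 8], [6, 10], [9]].
Step i=8: Q has 8 at row 3, column 2; remove 10 from row 3 of P and reverse-bump: 10 enters row 2 and ejects 8; 8 enters row 1 and ejects 5. So w(8) = 5. P is now [[2, 3, 8], [4, 10], [6], [9]].
Step i=7: Q has 7 at row 1, column 3; remove that cell from P, ejecting 8. So w(7) = 8. P is now [[2, 3], [4, 10], [6], [9]].
Step i=6: Q has 6 at row 4, column 1; remove 9 from row 4 of P and reverse-bump: 9 enters row 3 and ejects 6; 6 enters row 2 and ejects 4; 4 enters row 1 and ejects 3. So w(6) = 3. P is now [[2, 4], [6, 10], [9]].
Step i=5: Q has 5 at row 2, column 2; remove 10 from row 2 of P and reverse-bump: 10 enters row 1 and ejects 4. So w(5) = 4. P is now [[2, 10], [6], [9]].
Step i=4: Q has 4 at row 3, column 1; remove 9 from row 3 of P and reverse-bump: 9 enters row 2 and ejects 6; 6 enters row 1 and ejects 2. So w(4) = 2. P is now [[6, 10], [9]].
Step i=3: Q has 3 at row 2, column 1; remove 9 from row 2 of P and reverse-bump: 9 enters row 1 and ejects 6. So w(3) = 6. P is now [[9, 10]].
Step i=2: Q has 2 at row 1, column 2; remove that cell from P, ejecting 10. So w(2) = 10. P is now [[9]].
Step i=1: Q has 1 at row 1, column 1; remove that cell from P, ejecting 9. So w(1) = 9. P is now [].

So w = 9 10 6 2 4 3 8 5 7 1.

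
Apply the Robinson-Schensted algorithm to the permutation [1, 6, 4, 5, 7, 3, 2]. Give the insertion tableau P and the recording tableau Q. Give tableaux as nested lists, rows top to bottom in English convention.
Insert each entry of the permutation into P by Schensted row insertion, recording in Q the position of each new cell.

After inserting 1: P = [[1]].
After inserting 6: P = [[1, 6]].
After inserting 4: P = [[1, 4], [6]].
After inserting 5: P = [[1, 4, 5], [6]].
After inserting 7: P = [[1, 4, 5, 7], [6]].
After inserting 3: P = [[1, 3, 5, 7], [4], [6]].
After inserting 2: P = [[1, 2, 5, 7], [3], [4], [6]].

So P = [[1, 2, 5, 7], [3], [4], [6]], Q = [[1, 2, 4, 5], [3], [6], [7]].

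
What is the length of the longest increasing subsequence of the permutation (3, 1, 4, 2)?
2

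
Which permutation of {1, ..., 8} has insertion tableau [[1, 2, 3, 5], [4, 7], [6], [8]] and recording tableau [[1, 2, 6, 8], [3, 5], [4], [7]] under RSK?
6 8 7 1 2 4 3 5

Reverse the RSK construction: for i from n down to 1, find the cell of Q containing i, remove the entry at that cell from P, and reverse-bump it up through P; the value ejected from row 1 is w(i).

Step i=8: Q has 8 at row 1, column 4; remove that cell from P, ejecting 5. So w(8) = 5. P is now [[1, 2, 3], [4, 7], [6], [8]].
Step i=7: Q has 7 at row 4, column 1; remove 8 from row 4 of P and reverse-bump: 8 enters row 3 and ejects 6; 6 enters row 2 and ejects 4; 4 enters row 1 and ejects 3. So w(7) = 3. P is now [[1, 2, 4], [6, 7], [8]].
Step i=6: Q has 6 at row 1, column 3; remove that cell from P, ejecting 4. So w(6) = 4. P is now [[1, 2], [6, 7], [8]].
Step i=5: Q has 5 at row 2, column 2; remove 7 from row 2 of P and reverse-bump: 7 enters row 1 and ejects 2. So w(5) = 2. P is now [[1, 7], [6], [8]].
Step i=4: Q has 4 at row 3, column 1; remove 8 from row 3 of P and reverse-bump: 8 enters row 2 and ejects 6; 6 enters row 1 and ejects 1. So w(4) = 1. P is now [[6, 7], [8]].
Step i=3: Q has 3 at row 2, column 1; remove 8 from row 2 of P and reverse-bump: 8 enters row 1 and ejects 7. So w(3) = 7. P is now [[6, 8]].
Step i=2: Q has 2 at row 1, column 2; remove that cell from P, ejecting 8. So w(2) = 8. P is now [[6]].
Step i=1: Q has 1 at row 1, column 1; remove that cell from P, ejecting 6. So w(1) = 6. P is now [].

So w = 6 8 7 1 2 4 3 5.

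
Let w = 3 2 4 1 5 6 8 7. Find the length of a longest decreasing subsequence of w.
3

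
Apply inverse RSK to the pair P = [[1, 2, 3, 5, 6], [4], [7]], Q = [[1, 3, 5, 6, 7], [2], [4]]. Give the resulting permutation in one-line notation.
7 1 4 2 3 5 6

Reverse the RSK construction: for i from n down to 1, find the cell of Q containing i, remove the entry at that cell from P, and reverse-bump it up through P; the value ejected from row 1 is w(i).

Step i=7: Q has 7 at row 1, column 5; remove that cell from P, ejecting 6. So w(7) = 6. P is now [[1, 2, 3, 5], [4], [7]].
Step i=6: Q has 6 at row 1, column 4; remove that cell from P, ejecting 5. So w(6) = 5. P is now [[1, 2, 3], [4], [7]].
Step i=5: Q has 5 at row 1, column 3; remove that cell from P, ejecting 3. So w(5) = 3. P is now [[1, 2], [4], [7]].
Step i=4: Q has 4 at row 3, column 1; remove 7 from row 3 of P and reverse-bump: 7 enters row 2 and ejects 4; 4 enters row 1 and ejects 2. So w(4) = 2. P is now [[1, 4], [7]].
Step i=3: Q has 3 at row 1, column 2; remove that cell from P, ejecting 4. So w(3) = 4. P is now [[1], [7]].
Step i=2: Q has 2 at row 2, column 1; remove 7 from row 2 of P and reverse-bump: 7 enters row 1 and ejects 1. So w(2) = 1. P is now [[7]].
Step i=1: Q has 1 at row 1, column 1; remove that cell from P, ejecting 7. So w(1) = 7. P is now [].

So w = 7 1 4 2 3 5 6.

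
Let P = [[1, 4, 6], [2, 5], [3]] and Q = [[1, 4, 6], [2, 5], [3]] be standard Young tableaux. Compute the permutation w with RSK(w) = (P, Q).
Reverse the RSK construction: for i from n down to 1, find the cell of Q containing i, remove the entry at that cell from P, and reverse-bump it up through P; the value ejected from row 1 is w(i).

Step i=6: Q has 6 at row 1, column 3; remove that cell from P, ejecting 6. So w(6) = 6. P is now [[1, 4], [2, 5], [3]].
Step i=5: Q has 5 at row 2, column 2; remove 5 from row 2 of P and reverse-bump: 5 enters row 1 and ejects 4. So w(5) = 4. P is now [[1, 5], [2], [3]].
Step i=4: Q has 4 at row 1, column 2; remove that cell from P, ejecting 5. So w(4) = 5. P is now [[1], [2], [3]].
Step i=3: Q has 3 at row 3, column 1; remove 3 from row 3 of P and reverse-bump: 3 enters row 2 and ejects 2; 2 enters row 1 and ejects 1. So w(3) = 1. P is now [[2], [3]].
Step i=2: Q has 2 at row 2, column 1; remove 3 from row 2 of P and reverse-bump: 3 enters row 1 and ejects 2. So w(2) = 2. P is now [[3]].
Step i=1: Q has 1 at row 1, column 1; remove that cell from P, ejecting 3. So w(1) = 3. P is now [].

So w = 3 2 1 5 4 6.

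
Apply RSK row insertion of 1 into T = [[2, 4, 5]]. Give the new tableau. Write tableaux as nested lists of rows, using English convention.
In row 1, 1 replaces 2 (the leftmost entry greater than 1); 2 is bumped to row 2. 2 starts a new row 2. The new tableau is [[1, 4, 5], [2]].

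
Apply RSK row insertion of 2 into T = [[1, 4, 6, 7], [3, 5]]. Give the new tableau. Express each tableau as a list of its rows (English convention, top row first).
In row 1, 2 replaces 4 (the leftmost entry greater than 2); 4 is bumped to row 2. In row 2, 4 replaces 5 (the leftmost entry greater than 4); 5 is bumped to row 3. 5 starts a new row 3. The new tableau is [[1, 2, 6, 7], [3, 4], [5]].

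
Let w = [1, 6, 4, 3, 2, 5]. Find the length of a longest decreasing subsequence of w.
4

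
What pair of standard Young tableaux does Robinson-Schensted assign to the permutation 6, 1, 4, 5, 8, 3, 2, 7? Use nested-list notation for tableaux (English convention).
Insert each entry of the permutation into P by Schensted row insertion, recording in Q the position of each new cell.

Insert 6: appended to row 1. P = [[6]].
Insert 1: 1 bumps 6 from row 1; 6 starts row 2. P = [[1], [6]].
Insert 4: appended to row 1. P = [[1, 4], [6]].
Insert 5: appended to row 1. P = [[1, 4, 5], [6]].
Insert 8: appended to row 1. P = [[1, 4, 5, 8], [6]].
Insert 3: 3 bumps 4 from row 1; 4 bumps 6 from row 2; 6 starts row 3. P = [[1, 3, 5, 8], [4], [6]].
Insert 2: 2 bumps 3 from row 1; 3 bumps 4 from row 2; 4 bumps 6 from row 3; 6 starts row 4. P = [[1, 2, 5, 8], [3], [4], [6]].
Insert 7: 7 bumps 8 from row 1; 8 appends to row 2. P = [[1, 2, 5, 7], [3, 8], [4], [6]].

So P = [[1, 2, 5, 7], [3, 8], [4], [6]], Q = [[1, 3, 4, 5], [2, 8], [6], [7]].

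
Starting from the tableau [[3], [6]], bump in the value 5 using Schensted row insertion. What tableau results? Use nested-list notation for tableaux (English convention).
[[3, 5], [6]]

5 is larger than every entry of row 1, so it is appended to row 1. The new tableau is [[3, 5], [6]].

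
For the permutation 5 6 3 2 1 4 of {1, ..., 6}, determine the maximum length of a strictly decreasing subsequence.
4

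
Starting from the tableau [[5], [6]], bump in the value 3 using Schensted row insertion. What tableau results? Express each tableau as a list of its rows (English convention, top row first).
In row 1, 3 replaces 5 (the leftmost entry greater than 3); 5 is bumped to row 2. In row 2, 5 replaces 6 (the leftmost entry greater than 5); 6 is bumped to row 3. 6 starts a new row 3. The new tableau is [[3], [5], [6]].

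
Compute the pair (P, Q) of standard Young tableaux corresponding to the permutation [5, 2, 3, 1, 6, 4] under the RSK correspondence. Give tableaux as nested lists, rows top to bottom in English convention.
P = [[1, 3, 4], [2, 6], [5]], Q = [[1, 3, 5], [2, 6], [4]]

Insert each entry of the permutation into P by Schensted row insertion, recording in Q the position of each new cell.

Insert 5: appended to row 1. P = [[5]].
Insert 2: 2 bumps 5 from row 1; 5 starts row 2. P = [[2], [5]].
Insert 3: appended to row 1. P = [[2, 3], [5]].
Insert 1: 1 bumps 2 from row 1; 2 bumps 5 from row 2; 5 starts row 3. P = [[1, 3], [2], [5]].
Insert 6: appended to row 1. P = [[1, 3, 6], [2], [5]].
Insert 4: 4 bumps 6 from row 1; 6 appends to row 2. P = [[1, 3, 4], [2, 6], [5]].

So P = [[1, 3, 4], [2, 6], [5]], Q = [[1, 3, 5], [2, 6], [4]].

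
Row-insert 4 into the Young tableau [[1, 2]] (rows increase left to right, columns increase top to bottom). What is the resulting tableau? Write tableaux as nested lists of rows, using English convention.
4 is larger than every entry of row 1, so it is appended to row 1. The new tableau is [[1, 2, 4]].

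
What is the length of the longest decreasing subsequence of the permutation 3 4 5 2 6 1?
3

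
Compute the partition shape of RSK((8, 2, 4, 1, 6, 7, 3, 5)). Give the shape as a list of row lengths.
Row-insert each entry into an empty tableau.

After inserting 8: P = [[8]].
After inserting 2: P = [[2], [8]].
After inserting 4: P = [[2, 4], [8]].
After inserting 1: P = [[1, 4], [2], [8]].
After inserting 6: P = [[1, 4, 6], [2], [8]].
After inserting 7: P = [[1, 4, 6, 7], [2], [8]].
After inserting 3: P = [[1, 3, 6, 7], [2, 4], [8]].
After inserting 5: P = [[1, 3, 5, 7], [2, 4, 6], [8]].

The final insertion tableau P = [[1, 3, 5, 7], [2, 4, 6], [8]] has shape [4, 3, 1].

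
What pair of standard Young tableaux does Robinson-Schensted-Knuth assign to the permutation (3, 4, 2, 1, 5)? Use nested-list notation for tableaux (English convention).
Insert each entry of the permutation into P by Schensted row insertion, recording in Q the position of each new cell.

Insert 3: appended to row 1. P = [[3]].
Insert 4: appended to row 1. P = [[3, 4]].
Insert 2: 2 bumps 3 from row 1; 3 starts row 2. P = [[2, 4], [3]].
Insert 1: 1 bumps 2 from row 1; 2 bumps 3 from row 2; 3 starts row 3. P = [[1, 4], [2], [3]].
Insert 5: appended to row 1. P = [[1, 4, 5], [2], [3]].

So P = [[1, 4, 5], [2], [3]], Q = [[1, 2, 5], [3], [4]].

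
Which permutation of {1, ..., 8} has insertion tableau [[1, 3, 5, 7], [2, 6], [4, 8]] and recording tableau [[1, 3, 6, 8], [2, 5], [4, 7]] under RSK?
Reverse the RSK construction: for i from n down to 1, find the cell of Q containing i, remove the entry at that cell from P, and reverse-bump it up through P; the value ejected from row 1 is w(i).

Step i=8: Q has 8 at row 1, column 4; remove that cell from P, ejecting 7. So w(8) = 7. P is now [[1, 3, 5], [2, 6], [4, 8]].
Step i=7: Q has 7 at row 3, column 2; remove 8 from row 3 of P and reverse-bump: 8 enters row 2 and ejects 6; 6 enters row 1 and ejects 5. So w(7) = 5. P is now [[1, 3, 6], [2, 8], [4]].
Step i=6: Q has 6 at row 1, column 3; remove that cell from P, ejecting 6. So w(6) = 6. P is now [[1, 3], [2, 8], [4]].
Step i=5: Q has 5 at row 2, column 2; remove 8 from row 2 of P and reverse-bump: 8 enters row 1 and ejects 3. So w(5) = 3. P is now [[1, 8], [2], [4]].
Step i=4: Q has 4 at row 3, column 1; remove 4 from row 3 of P and reverse-bump: 4 enters row 2 and ejects 2; 2 enters row 1 and ejects 1. So w(4) = 1. P is now [[2, 8], [4]].
Step i=3: Q has 3 at row 1, column 2; remove that cell from P, ejecting 8. So w(3) = 8. P is now [[2], [4]].
Step i=2: Q has 2 at row 2, column 1; remove 4 from row 2 of P and reverse-bump: 4 enters row 1 and ejects 2. So w(2) = 2. P is now [[4]].
Step i=1: Q has 1 at row 1, column 1; remove that cell from P, ejecting 4. So w(1) = 4. P is now [].

So w = 4 2 8 1 3 6 5 7.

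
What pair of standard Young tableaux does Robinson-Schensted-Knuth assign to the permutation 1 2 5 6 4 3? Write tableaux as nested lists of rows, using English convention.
P = [[1, 2, 3, 6], [4], [5]], Q = [[1, 2, 3, 4], [5], [6]]

Insert each entry of the permutation into P by Schensted row insertion, recording in Q the position of each new cell.

Insert 1: appended to row 1. P = [[1]].
Insert 2: appended to row 1. P = [[1, 2]].
Insert 5: appended to row 1. P = [[1, 2, 5]].
Insert 6: appended to row 1. P = [[1, 2, 5, 6]].
Insert 4: 4 bumps 5 from row 1; 5 starts row 2. P = [[1, 2, 4, 6], [5]].
Insert 3: 3 bumps 4 from row 1; 4 bumps 5 from row 2; 5 starts row 3. P = [[1, 2, 3, 6], [4], [5]].

So P = [[1, 2, 3, 6], [4], [5]], Q = [[1, 2, 3, 4], [5], [6]].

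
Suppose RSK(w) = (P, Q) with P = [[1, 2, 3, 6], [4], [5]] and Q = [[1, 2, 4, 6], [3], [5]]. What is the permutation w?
1 5 2 4 3 6

Reverse the RSK construction: for i from n down to 1, find the cell of Q containing i, remove the entry at that cell from P, and reverse-bump it up through P; the value ejected from row 1 is w(i).

Step i=6: Q has 6 at row 1, column 4; remove that cell from P, ejecting 6. So w(6) = 6. P is now [[1, 2, 3], [4], [5]].
Step i=5: Q has 5 at row 3, column 1; remove 5 from row 3 of P and reverse-bump: 5 enters row 2 and ejects 4; 4 enters row 1 and ejects 3. So w(5) = 3. P is now [[1, 2, 4], [5]].
Step i=4: Q has 4 at row 1, column 3; remove that cell from P, ejecting 4. So w(4) = 4. P is now [[1, 2], [5]].
Step i=3: Q has 3 at row 2, column 1; remove 5 from row 2 of P and reverse-bump: 5 enters row 1 and ejects 2. So w(3) = 2. P is now [[1, 5]].
Step i=2: Q has 2 at row 1, column 2; remove that cell from P, ejecting 5. So w(2) = 5. P is now [[1]].
Step i=1: Q has 1 at row 1, column 1; remove that cell from P, ejecting 1. So w(1) = 1. P is now [].

So w = 1 5 2 4 3 6.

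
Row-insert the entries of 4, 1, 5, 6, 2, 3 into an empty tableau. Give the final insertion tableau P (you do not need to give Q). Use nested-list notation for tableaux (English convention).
Insert 4: appended to row 1. P = [[4]].
Insert 1: 1 bumps 4 from row 1; 4 starts row 2. P = [[1], [4]].
Insert 5: appended to row 1. P = [[1, 5], [4]].
Insert 6: appended to row 1. P = [[1, 5, 6], [4]].
Insert 2: 2 bumps 5 from row 1; 5 appends to row 2. P = [[1, 2, 6], [4, 5]].
Insert 3: 3 bumps 6 from row 1; 6 appends to row 2. P = [[1, 2, 3], [4, 5, 6]].

So P = [[1, 2, 3], [4, 5, 6]].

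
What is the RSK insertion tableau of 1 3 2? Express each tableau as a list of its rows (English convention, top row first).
P = [[1, 2], [3]]

After inserting 1: P = [[1]].
After inserting 3: P = [[1, 3]].
After inserting 2: P = [[1, 2], [3]].

So P = [[1, 2], [3]].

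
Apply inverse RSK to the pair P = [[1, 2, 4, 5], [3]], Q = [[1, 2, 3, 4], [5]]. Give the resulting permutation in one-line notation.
Reverse the RSK construction: for i from n down to 1, find the cell of Q containing i, remove the entry at that cell from P, and reverse-bump it up through P; the value ejected from row 1 is w(i).

Step i=5: Q has 5 at row 2, column 1; remove 3 from row 2 of P and reverse-bump: 3 enters row 1 and ejects 2. So w(5) = 2. P is now [[1, 3, 4, 5]].
Step i=4: Q has 4 at row 1, column 4; remove that cell from P, ejecting 5. So w(4) = 5. P is now [[1, 3, 4]].
Step i=3: Q has 3 at row 1, column 3; remove that cell from P, ejecting 4. So w(3) = 4. P is now [[1, 3]].
Step i=2: Q has 2 at row 1, column 2; remove that cell from P, ejecting 3. So w(2) = 3. P is now [[1]].
Step i=1: Q has 1 at row 1, column 1; remove that cell from P, ejecting 1. So w(1) = 1. P is now [].

So w = 1 3 4 5 2.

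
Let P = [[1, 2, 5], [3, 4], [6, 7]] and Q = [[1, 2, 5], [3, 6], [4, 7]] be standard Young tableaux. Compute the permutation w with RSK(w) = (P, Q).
3 6 4 1 7 5 2

Reverse RSK: for i = n, n-1, ..., 1, locate i in Q, remove the corresponding corner cell from P, and reverse-bump its entry up through P; the value ejected from row 1 is w(i).

So w = 3 6 4 1 7 5 2.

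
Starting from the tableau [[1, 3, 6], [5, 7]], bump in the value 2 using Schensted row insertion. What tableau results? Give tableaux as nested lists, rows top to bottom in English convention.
[[1, 2, 6], [3, 7], [5]]

In row 1, 2 replaces 3 (the leftmost entry greater than 2); 3 is bumped to row 2. In row 2, 3 replaces 5 (the leftmost entry greater than 3); 5 is bumped to row 3. 5 starts a new row 3. The new tableau is [[1, 2, 6], [3, 7], [5]].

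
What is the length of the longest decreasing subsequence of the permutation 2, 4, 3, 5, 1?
3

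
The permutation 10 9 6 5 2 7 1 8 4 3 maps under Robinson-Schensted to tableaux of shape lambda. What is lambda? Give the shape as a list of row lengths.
[3, 2, 2, 1, 1, 1]

RSK row insertion gives P = [[1, 3, 8], [2, 4], [5, 7], [6], [9], [10]], which has shape [3, 2, 2, 1, 1, 1].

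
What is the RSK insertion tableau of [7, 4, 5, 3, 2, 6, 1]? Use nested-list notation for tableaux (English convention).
P = [[1, 5, 6], [2], [3], [4], [7]]

After inserting 7: P = [[7]].
After inserting 4: P = [[4], [7]].
After inserting 5: P = [[4, 5], [7]].
After inserting 3: P = [[3, 5], [4], [7]].
After inserting 2: P = [[2, 5], [3], [4], [7]].
After inserting 6: P = [[2, 5, 6], [3], [4], [7]].
After inserting 1: P = [[1, 5, 6], [2], [3], [4], [7]].

So P = [[1, 5, 6], [2], [3], [4], [7]].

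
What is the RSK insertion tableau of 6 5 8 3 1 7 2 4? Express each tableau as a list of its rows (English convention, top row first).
Insert 6: appended to row 1. P = [[6]].
Insert 5: 5 bumps 6 from row 1; 6 starts row 2. P = [[5], [6]].
Insert 8: appended to row 1. P = [[5, 8], [6]].
Insert 3: 3 bumps 5 from row 1; 5 bumps 6 from row 2; 6 starts row 3. P = [[3, 8], [5], [6]].
Insert 1: 1 bumps 3 from row 1; 3 bumps 5 from row 2; 5 bumps 6 from row 3; 6 starts row 4. P = [[1, 8], [3], [5], [6]].
Insert 7: 7 bumps 8 from row 1; 8 appends to row 2. P = [[1, 7], [3, 8], [5], [6]].
Insert 2: 2 bumps 7 from row 1; 7 bumps 8 from row 2; 8 appends to row 3. P = [[1, 2], [3, 7], [5, 8], [6]].
Insert 4: appended to row 1. P = [[1, 2, 4], [3, 7], [5, 8], [6]].

So P = [[1, 2, 4], [3, 7], [5, 8], [6]].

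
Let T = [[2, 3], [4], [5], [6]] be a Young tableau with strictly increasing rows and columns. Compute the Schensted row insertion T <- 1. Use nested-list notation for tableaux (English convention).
[[1, 3], [2], [4], [5], [6]]

In row 1, 1 replaces 2 (the leftmost entry greater than 1); 2 is bumped to row 2. In row 2, 2 replaces 4 (the leftmost entry greater than 2); 4 is bumped to row 3. In row 3, 4 replaces 5 (the leftmost entry greater than 4); 5 is bumped to row 4. In row 4, 5 replaces 6 (the leftmost entry greater than 5); 6 is bumped to row 5. 6 starts a new row 5. The new tableau is [[1, 3], [2], [4], [5], [6]].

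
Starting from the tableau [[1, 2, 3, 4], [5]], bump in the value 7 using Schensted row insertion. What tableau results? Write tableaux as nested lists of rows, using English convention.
7 is larger than every entry of row 1, so it is appended to row 1. The new tableau is [[1, 2, 3, 4, 7], [5]].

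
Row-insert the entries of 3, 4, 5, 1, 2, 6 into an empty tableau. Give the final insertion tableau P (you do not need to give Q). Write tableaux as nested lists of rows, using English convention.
P = [[1, 2, 5, 6], [3, 4]]

Insert 3: appended to row 1. P = [[3]].
Insert 4: appended to row 1. P = [[3, 4]].
Insert 5: appended to row 1. P = [[3, 4, 5]].
Insert 1: 1 bumps 3 from row 1; 3 starts row 2. P = [[1, 4, 5], [3]].
Insert 2: 2 bumps 4 from row 1; 4 appends to row 2. P = [[1, 2, 5], [3, 4]].
Insert 6: appended to row 1. P = [[1, 2, 5, 6], [3, 4]].

So P = [[1, 2, 5, 6], [3, 4]].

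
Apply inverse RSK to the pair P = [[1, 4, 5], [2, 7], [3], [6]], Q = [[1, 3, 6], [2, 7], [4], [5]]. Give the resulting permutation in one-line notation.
Reverse the RSK construction: for i from n down to 1, find the cell of Q containing i, remove the entry at that cell from P, and reverse-bump it up through P; the value ejected from row 1 is w(i).

Step i=7: Q has 7 at row 2, column 2; remove 7 from row 2 of P and reverse-bump: 7 enters row 1 and ejects 5. So w(7) = 5. P is now [[1, 4, 7], [2], [3], [6]].
Step i=6: Q has 6 at row 1, column 3; remove that cell from P, ejecting 7. So w(6) = 7. P is now [[1, 4], [2], [3], [6]].
Step i=5: Q has 5 at row 4, column 1; remove 6 from row 4 of P and reverse-bump: 6 enters row 3 and ejects 3; 3 enters row 2 and ejects 2; 2 enters row 1 and ejects 1. So w(5) = 1. P is now [[2, 4], [3], [6]].
Step i=4: Q has 4 at row 3, column 1; remove 6 from row 3 of P and reverse-bump: 6 enters row 2 and ejects 3; 3 enters row 1 and ejects 2. So w(4) = 2. P is now [[3, 4], [6]].
Step i=3: Q has 3 at row 1, column 2; remove that cell from P, ejecting 4. So w(3) = 4. P is now [[3], [6]].
Step i=2: Q has 2 at row 2, column 1; remove 6 from row 2 of P and reverse-bump: 6 enters row 1 and ejects 3. So w(2) = 3. P is now [[6]].
Step i=1: Q has 1 at row 1, column 1; remove that cell from P, ejecting 6. So w(1) = 6. P is now [].

So w = 6 3 4 2 1 7 5.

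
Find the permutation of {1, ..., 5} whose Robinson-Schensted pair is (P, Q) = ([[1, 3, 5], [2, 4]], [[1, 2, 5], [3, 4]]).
2 4 1 3 5

Reverse the RSK construction: for i from n down to 1, find the cell of Q containing i, remove the entry at that cell from P, and reverse-bump it up through P; the value ejected from row 1 is w(i).

Step i=5: Q has 5 at row 1, column 3; remove that cell from P, ejecting 5. So w(5) = 5. P is now [[1, 3], [2, 4]].
Step i=4: Q has 4 at row 2, column 2; remove 4 from row 2 of P and reverse-bump: 4 enters row 1 and ejects 3. So w(4) = 3. P is now [[1, 4], [2]].
Step i=3: Q has 3 at row 2, column 1; remove 2 from row 2 of P and reverse-bump: 2 enters row 1 and ejects 1. So w(3) = 1. P is now [[2, 4]].
Step i=2: Q has 2 at row 1, column 2; remove that cell from P, ejecting 4. So w(2) = 4. P is now [[2]].
Step i=1: Q has 1 at row 1, column 1; remove that cell from P, ejecting 2. So w(1) = 2. P is now [].

So w = 2 4 1 3 5.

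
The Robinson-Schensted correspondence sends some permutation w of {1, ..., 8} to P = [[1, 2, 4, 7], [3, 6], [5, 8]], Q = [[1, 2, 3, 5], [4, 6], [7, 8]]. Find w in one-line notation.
Reverse the RSK construction: for i from n down to 1, find the cell of Q containing i, remove the entry at that cell from P, and reverse-bump it up through P; the value ejected from row 1 is w(i).

Step i=8: Q has 8 at row 3, column 2; remove 8 from row 3 of P and reverse-bump: 8 enters row 2 and ejects 6; 6 enters row 1 and ejects 4. So w(8) = 4. P is now [[1, 2, 6, 7], [3, 8], [5]].
Step i=7: Q has 7 at row 3, column 1; remove 5 from row 3 of P and reverse-bump: 5 enters row 2 and ejects 3; 3 enters row 1 and ejects 2. So w(7) = 2. P is now [[1, 3, 6, 7], [5, 8]].
Step i=6: Q has 6 at row 2, column 2; remove 8 from row 2 of P and reverse-bump: 8 enters row 1 and ejects 7. So w(6) = 7. P is now [[1, 3, 6, 8], [5]].
Step i=5: Q has 5 at row 1, column 4; remove that cell from P, ejecting 8. So w(5) = 8. P is now [[1, 3, 6], [5]].
Step i=4: Q has 4 at row 2, column 1; remove 5 from row 2 of P and reverse-bump: 5 enters row 1 and ejects 3. So w(4) = 3. P is now [[1, 5, 6]].
Step i=3: Q has 3 at row 1, column 3; remove that cell from P, ejecting 6. So w(3) = 6. P is now [[1, 5]].
Step i=2: Q has 2 at row 1, column 2; remove that cell from P, ejecting 5. So w(2) = 5. P is now [[1]].
Step i=1: Q has 1 at row 1, column 1; remove that cell from P, ejecting 1. So w(1) = 1. P is now [].

So w = 1 5 6 3 8 7 2 4.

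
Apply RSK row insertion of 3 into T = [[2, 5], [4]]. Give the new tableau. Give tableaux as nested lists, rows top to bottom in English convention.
[[2, 3], [4, 5]]

In row 1, 3 replaces 5 (the leftmost entry greater than 3); 5 is bumped to row 2. 5 is appended to row 2. The new tableau is [[2, 3], [4, 5]].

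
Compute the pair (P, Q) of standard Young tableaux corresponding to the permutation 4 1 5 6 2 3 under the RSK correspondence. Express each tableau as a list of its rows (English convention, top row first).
P = [[1, 2, 3], [4, 5, 6]], Q = [[1, 3, 4], [2, 5, 6]]

Insert each entry of the permutation into P by Schensted row insertion, recording in Q the position of each new cell.

After inserting 4: P = [[4]].
After inserting 1: P = [[1], [4]].
After inserting 5: P = [[1, 5], [4]].
After inserting 6: P = [[1, 5, 6], [4]].
After inserting 2: P = [[1, 2, 6], [4, 5]].
After inserting 3: P = [[1, 2, 3], [4, 5, 6]].

So P = [[1, 2, 3], [4, 5, 6]], Q = [[1, 3, 4], [2, 5, 6]].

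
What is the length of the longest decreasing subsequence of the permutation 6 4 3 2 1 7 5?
5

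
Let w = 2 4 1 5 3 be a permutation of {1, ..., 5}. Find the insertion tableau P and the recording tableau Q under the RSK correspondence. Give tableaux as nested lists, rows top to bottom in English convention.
P = [[1, 3, 5], [2, 4]], Q = [[1, 2, 4], [3, 5]]

Insert each entry of the permutation into P by Schensted row insertion, recording in Q the position of each new cell.

Insert 2: appended to row 1. P = [[2]].
Insert 4: appended to row 1. P = [[2, 4]].
Insert 1: 1 bumps 2 from row 1; 2 starts row 2. P = [[1, 4], [2]].
Insert 5: appended to row 1. P = [[1, 4, 5], [2]].
Insert 3: 3 bumps 4 from row 1; 4 appends to row 2. P = [[1, 3, 5], [2, 4]].

So P = [[1, 3, 5], [2, 4]], Q = [[1, 2, 4], [3, 5]].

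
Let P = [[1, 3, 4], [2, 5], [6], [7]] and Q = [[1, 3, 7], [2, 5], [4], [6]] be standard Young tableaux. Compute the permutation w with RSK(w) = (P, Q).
7 2 6 1 5 3 4

Reverse the RSK construction: for i from n down to 1, find the cell of Q containing i, remove the entry at that cell from P, and reverse-bump it up through P; the value ejected from row 1 is w(i).

Step i=7: Q has 7 at row 1, column 3; remove that cell from P, ejecting 4. So w(7) = 4. P is now [[1, 3], [2, 5], [6], [7]].
Step i=6: Q has 6 at row 4, column 1; remove 7 from row 4 of P and reverse-bump: 7 enters row 3 and ejects 6; 6 enters row 2 and ejects 5; 5 enters row 1 and ejects 3. So w(6) = 3. P is now [[1, 5], [2, 6], [7]].
Step i=5: Q has 5 at row 2, column 2; remove 6 from row 2 of P and reverse-bump: 6 enters row 1 and ejects 5. So w(5) = 5. P is now [[1, 6], [2], [7]].
Step i=4: Q has 4 at row 3, column 1; remove 7 from row 3 of P and reverse-bump: 7 enters row 2 and ejects 2; 2 enters row 1 and ejects 1. So w(4) = 1. P is now [[2, 6], [7]].
Step i=3: Q has 3 at row 1, column 2; remove that cell from P, ejecting 6. So w(3) = 6. P is now [[2], [7]].
Step i=2: Q has 2 at row 2, column 1; remove 7 from row 2 of P and reverse-bump: 7 enters row 1 and ejects 2. So w(2) = 2. P is now [[7]].
Step i=1: Q has 1 at row 1, column 1; remove that cell from P, ejecting 7. So w(1) = 7. P is now [].

So w = 7 2 6 1 5 3 4.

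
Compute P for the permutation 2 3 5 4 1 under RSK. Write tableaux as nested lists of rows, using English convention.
P = [[1, 3, 4], [2], [5]]

After inserting 2: P = [[2]].
After inserting 3: P = [[2, 3]].
After inserting 5: P = [[2, 3, 5]].
After inserting 4: P = [[2, 3, 4], [5]].
After inserting 1: P = [[1, 3, 4], [2], [5]].

So P = [[1, 3, 4], [2], [5]].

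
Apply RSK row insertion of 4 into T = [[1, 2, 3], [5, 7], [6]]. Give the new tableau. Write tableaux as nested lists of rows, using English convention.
[[1, 2, 3, 4], [5, 7], [6]]

4 is larger than every entry of row 1, so it is appended to row 1. The new tableau is [[1, 2, 3, 4], [5, 7], [6]].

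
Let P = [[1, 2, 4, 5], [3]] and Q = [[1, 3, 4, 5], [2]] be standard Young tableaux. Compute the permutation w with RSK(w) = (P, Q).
Reverse RSK: for i = n, n-1, ..., 1, locate i in Q, remove the corresponding corner cell from P, and reverse-bump its entry up through P; the value ejected from row 1 is w(i).

So w = 3 1 2 4 5.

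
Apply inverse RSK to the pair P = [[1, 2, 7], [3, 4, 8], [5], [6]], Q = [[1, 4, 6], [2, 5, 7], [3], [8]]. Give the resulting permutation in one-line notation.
6 3 1 5 4 8 7 2

Reverse the RSK construction: for i from n down to 1, find the cell of Q containing i, remove the entry at that cell from P, and reverse-bump it up through P; the value ejected from row 1 is w(i).

Step i=8: Q has 8 at row 4, column 1; remove 6 from row 4 of P and reverse-bump: 6 enters row 3 and ejects 5; 5 enters row 2 and ejects 4; 4 enters row 1 and ejects 2. So w(8) = 2. P is now [[1, 4, 7], [3, 5, 8], [6]].
Step i=7: Q has 7 at row 2, column 3; remove 8 from row 2 of P and reverse-bump: 8 enters row 1 and ejects 7. So w(7) = 7. P is now [[1, 4, 8], [3, 5], [6]].
Step i=6: Q has 6 at row 1, column 3; remove that cell from P, ejecting 8. So w(6) = 8. P is now [[1, 4], [3, 5], [6]].
Step i=5: Q has 5 at row 2, column 2; remove 5 from row 2 of P and reverse-bump: 5 enters row 1 and ejects 4. So w(5) = 4. P is now [[1, 5], [3], [6]].
Step i=4: Q has 4 at row 1, column 2; remove that cell from P, ejecting 5. So w(4) = 5. P is now [[1], [3], [6]].
Step i=3: Q has 3 at row 3, column 1; remove 6 from row 3 of P and reverse-bump: 6 enters row 2 and ejects 3; 3 enters row 1 and ejects 1. So w(3) = 1. P is now [[3], [6]].
Step i=2: Q has 2 at row 2, column 1; remove 6 from row 2 of P and reverse-bump: 6 enters row 1 and ejects 3. So w(2) = 3. P is now [[6]].
Step i=1: Q has 1 at row 1, column 1; remove that cell from P, ejecting 6. So w(1) = 6. P is now [].

So w = 6 3 1 5 4 8 7 2.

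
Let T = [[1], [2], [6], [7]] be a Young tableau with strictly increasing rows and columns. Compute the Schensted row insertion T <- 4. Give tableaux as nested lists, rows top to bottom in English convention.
4 is larger than every entry of row 1, so it is appended to row 1. The new tableau is [[1, 4], [2], [6], [7]].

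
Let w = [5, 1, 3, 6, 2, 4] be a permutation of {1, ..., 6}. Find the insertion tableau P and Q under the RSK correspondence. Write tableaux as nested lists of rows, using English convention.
Insert each entry of the permutation into P by Schensted row insertion, recording in Q the position of each new cell.

Insert 5: appended to row 1. P = [[5]].
Insert 1: 1 bumps 5 from row 1; 5 starts row 2. P = [[1], [5]].
Insert 3: appended to row 1. P = [[1, 3], [5]].
Insert 6: appended to row 1. P = [[1, 3, 6], [5]].
Insert 2: 2 bumps 3 from row 1; 3 bumps 5 from row 2; 5 starts row 3. P = [[1, 2, 6], [3], [5]].
Insert 4: 4 bumps 6 from row 1; 6 appends to row 2. P = [[1, 2, 4], [3, 6], [5]].

So P = [[1, 2, 4], [3, 6], [5]], Q = [[1, 3, 4], [2, 6], [5]].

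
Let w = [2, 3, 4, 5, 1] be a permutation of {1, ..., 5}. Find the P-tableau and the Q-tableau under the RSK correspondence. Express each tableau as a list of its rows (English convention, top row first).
P = [[1, 3, 4, 5], [2]], Q = [[1, 2, 3, 4], [5]]

Insert each entry of the permutation into P by Schensted row insertion, recording in Q the position of each new cell.

After inserting 2: P = [[2]].
After inserting 3: P = [[2, 3]].
After inserting 4: P = [[2, 3, 4]].
After inserting 5: P = [[2, 3, 4, 5]].
After inserting 1: P = [[1, 3, 4, 5], [2]].

So P = [[1, 3, 4, 5], [2]], Q = [[1, 2, 3, 4], [5]].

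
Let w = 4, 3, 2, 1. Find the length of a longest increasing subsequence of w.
1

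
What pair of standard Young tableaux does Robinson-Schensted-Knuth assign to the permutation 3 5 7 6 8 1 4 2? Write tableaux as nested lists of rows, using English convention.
P = [[1, 2, 6, 8], [3, 4], [5], [7]], Q = [[1, 2, 3, 5], [4, 7], [6], [8]]

Insert each entry of the permutation into P by Schensted row insertion, recording in Q the position of each new cell.

After inserting 3: P = [[3]].
After inserting 5: P = [[3, 5]].
After inserting 7: P = [[3, 5, 7]].
After inserting 6: P = [[3, 5, 6], [7]].
After inserting 8: P = [[3, 5, 6, 8], [7]].
After inserting 1: P = [[1, 5, 6, 8], [3], [7]].
After inserting 4: P = [[1, 4, 6, 8], [3, 5], [7]].
After inserting 2: P = [[1, 2, 6, 8], [3, 4], [5], [7]].

So P = [[1, 2, 6, 8], [3, 4], [5], [7]], Q = [[1, 2, 3, 5], [4, 7], [6], [8]].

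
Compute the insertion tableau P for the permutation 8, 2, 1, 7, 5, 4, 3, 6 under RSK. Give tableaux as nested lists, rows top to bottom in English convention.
P = [[1, 3, 6], [2, 4], [5], [7], [8]]

Insert 8: appended to row 1. P = [[8]].
Insert 2: 2 bumps 8 from row 1; 8 starts row 2. P = [[2], [8]].
Insert 1: 1 bumps 2 from row 1; 2 bumps 8 from row 2; 8 starts row 3. P = [[1], [2], [8]].
Insert 7: appended to row 1. P = [[1, 7], [2], [8]].
Insert 5: 5 bumps 7 from row 1; 7 appends to row 2. P = [[1, 5], [2, 7], [8]].
Insert 4: 4 bumps 5 from row 1; 5 bumps 7 from row 2; 7 bumps 8 from row 3; 8 starts row 4. P = [[1, 4], [2, 5], [7], [8]].
Insert 3: 3 bumps 4 from row 1; 4 bumps 5 from row 2; 5 bumps 7 from row 3; 7 bumps 8 from row 4; 8 starts row 5. P = [[1, 3], [2, 4], [5], [7], [8]].
Insert 6: appended to row 1. P = [[1, 3, 6], [2, 4], [5], [7], [8]].

So P = [[1, 3, 6], [2, 4], [5], [7], [8]].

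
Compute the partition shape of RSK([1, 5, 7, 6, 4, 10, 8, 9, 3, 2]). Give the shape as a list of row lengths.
Row-insert each entry into an empty tableau.

After inserting 1: P = [[1]].
After inserting 5: P = [[1, 5]].
After inserting 7: P = [[1, 5, 7]].
After inserting 6: P = [[1, 5, 6], [7]].
After inserting 4: P = [[1, 4, 6], [5], [7]].
After inserting 10: P = [[1, 4, 6, 10], [5], [7]].
After inserting 8: P = [[1, 4, 6, 8], [5, 10], [7]].
After inserting 9: P = [[1, 4, 6, 8, 9], [5, 10], [7]].
After inserting 3: P = [[1, 3, 6, 8, 9], [4, 10], [5], [7]].
After inserting 2: P = [[1, 2, 6, 8, 9], [3, 10], [4], [5], [7]].

The final insertion tableau P = [[1, 2, 6, 8, 9], [3, 10], [4], [5], [7]] has shape [5, 2, 1, 1, 1].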